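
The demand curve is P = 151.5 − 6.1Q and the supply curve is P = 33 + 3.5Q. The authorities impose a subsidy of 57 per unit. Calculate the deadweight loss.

Competitive equilibrium: 151.5 − 6.1Q = 33 + 3.5Q → Q* = 12.3438, P* = 76.2031.
The subsidy lowers effective supply by 57: P = 3.5Q − 24.
New quantity: 151.5 − 6.1Q = 3.5Q − 24 → Q' = 18.2813.
Overproduction ΔQ = 18.2813 − 12.3438 = 5.9375; wedge = subsidy = 57.
The triangle = ½ × 5.9375 × 57 = 169.22.

169.22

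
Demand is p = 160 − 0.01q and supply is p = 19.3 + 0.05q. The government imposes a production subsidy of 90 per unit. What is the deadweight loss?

Competitive equilibrium: 160 − 0.01q = 19.3 + 0.05q → q* = 2345, p* = 136.55.
The subsidy lowers effective supply by 90: p = 0.05q − 70.7.
New quantity: 160 − 0.01q = 0.05q − 70.7 → q' = 3845.
Overproduction Δq = 3845 − 2345 = 1500; wedge = subsidy = 90.
Deadweight loss = ½ × 1500 × 90 = 67500.

67500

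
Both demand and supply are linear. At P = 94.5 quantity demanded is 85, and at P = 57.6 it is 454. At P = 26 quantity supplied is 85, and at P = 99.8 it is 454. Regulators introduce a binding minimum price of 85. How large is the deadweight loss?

2666.67

Demand slope = (57.6 − 94.5)/(454 − 85) = −0.1, so P = 103 − 0.1Q.
Supply slope = (99.8 − 26)/(454 − 85) = 0.2, so P = 9 + 0.2Q.
Competitive equilibrium: 103 − 0.1Q = 9 + 0.2Q → Q* = 313.3333, P* = 71.6667.
At the floor P = 85, quantity demanded = (103 − 85)/0.1 = 180.
Sellers' marginal cost at Q' = 180: 9 + 0.2·180 = 45.
ΔQ = 313.3333 − 180 = 133.3333; wedge = 85 − 45 = 40.
Deadweight loss = ½ × 133.3333 × 40 = 2666.67.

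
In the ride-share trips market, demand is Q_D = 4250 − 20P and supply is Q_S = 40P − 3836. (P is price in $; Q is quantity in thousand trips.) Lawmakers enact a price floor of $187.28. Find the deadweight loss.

$41364.75 thousand

In inverse form: demand P = 212.5 − 0.05Q, supply P = 95.9 + 0.025Q.
Competitive equilibrium: 212.5 − 0.05Q = 95.9 + 0.025Q → Q* = 1554.6667, P* = 134.7667.
At the floor P = 187.28, quantity demanded = (212.5 − 187.28)/0.05 = 504.4.
Sellers' marginal cost at Q' = 504.4: 95.9 + 0.025·504.4 = 108.51.
ΔQ = 1554.6667 − 504.4 = 1050.2667; wedge = 187.28 − 108.51 = 78.77.
DWL = ½ × 1050.2667 × 78.77 = $41364.75 thousand.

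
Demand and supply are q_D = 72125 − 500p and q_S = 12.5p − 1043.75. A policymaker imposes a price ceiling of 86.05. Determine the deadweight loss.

In inverse form: demand p = 144.25 − 0.002q, supply p = 83.5 + 0.08q.
Competitive equilibrium: 144.25 − 0.002q = 83.5 + 0.08q → q* = 740.85366, p* = 142.76829.
At the ceiling p = 86.05, quantity supplied = (86.05 − 83.5)/0.08 = 31.875.
Willingness to pay at q' = 31.875: 144.25 − 0.002·31.875 = 144.18625.
Δq = 740.85366 − 31.875 = 708.97866; wedge = 144.18625 − 86.05 = 58.13625.
Welfare loss = ½ × 708.97866 × 58.13625 = 20608.68.

20608.68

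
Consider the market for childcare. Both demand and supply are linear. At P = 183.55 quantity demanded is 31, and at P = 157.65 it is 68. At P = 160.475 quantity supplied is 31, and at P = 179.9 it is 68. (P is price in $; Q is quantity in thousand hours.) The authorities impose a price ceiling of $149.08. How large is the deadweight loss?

Demand slope = (157.65 − 183.55)/(68 − 31) = −0.7, so P = 205.25 − 0.7Q.
Supply slope = (179.9 − 160.475)/(68 − 31) = 0.525, so P = 144.2 + 0.525Q.
Competitive equilibrium: 205.25 − 0.7Q = 144.2 + 0.525Q → Q* = 49.8367, P* = 170.3643.
At the ceiling P = 149.08, quantity supplied = (149.08 − 144.2)/0.525 = 9.2952.
Willingness to pay at Q' = 9.2952: 205.25 − 0.7·9.2952 = 198.7434.
ΔQ = 49.8367 − 9.2952 = 40.5415; wedge = 198.7434 − 149.08 = 49.6634.
The triangle = ½ × 40.5415 × 49.6634 = $1006.71 thousand.

$1006.71 thousand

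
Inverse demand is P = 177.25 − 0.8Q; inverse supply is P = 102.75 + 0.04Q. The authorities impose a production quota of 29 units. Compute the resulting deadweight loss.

1496.44

Competitive equilibrium: 177.25 − 0.8Q = 102.75 + 0.04Q → Q* = 88.6905, P* = 106.2976.
At Q = 29: demand price = 177.25 − 0.8·29 = 154.05; supply price = 102.75 + 0.04·29 = 103.91.
ΔQ = 88.6905 − 29 = 59.6905; wedge = 154.05 − 103.91 = 50.14.
Deadweight loss = ½ × 59.6905 × 50.14 = 1496.44.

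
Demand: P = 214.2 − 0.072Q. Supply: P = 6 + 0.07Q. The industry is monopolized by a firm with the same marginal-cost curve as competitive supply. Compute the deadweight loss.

Competitive equilibrium: 214.2 − 0.072Q = 6 + 0.07Q → Q* = 1466.1972, P* = 108.6338.
Marginal revenue: MR = 214.2 − 0.144Q. Set MR = MC: 214.2 − 0.144Q = 6 + 0.07Q → Q_m = 972.8972.
Price P_m = 214.2 − 0.072·972.8972 = 144.1514; MC(Q_m) = 6 + 0.07·972.8972 = 74.1028.
Competitive Q* = 1466.1972, so ΔQ = 493.3; wedge = 144.1514 − 74.1028 = 70.0486.
DWL = ½ × 493.3 × 70.0486 = 17277.49.

17277.49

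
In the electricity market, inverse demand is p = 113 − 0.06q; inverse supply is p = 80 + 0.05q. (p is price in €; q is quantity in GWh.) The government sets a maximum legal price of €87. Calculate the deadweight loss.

Competitive equilibrium: 113 − 0.06q = 80 + 0.05q → q* = 300, p* = 95.
At the ceiling p = 87, quantity supplied = (87 − 80)/0.05 = 140.
Willingness to pay at q' = 140: 113 − 0.06·140 = 104.6.
Δq = 300 − 140 = 160; wedge = 104.6 − 87 = 17.6.
The triangle = ½ × 160 × 17.6 = €1408.

€1408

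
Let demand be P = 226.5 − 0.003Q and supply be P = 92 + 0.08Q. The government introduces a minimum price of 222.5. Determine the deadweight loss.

Competitive equilibrium: 226.5 − 0.003Q = 92 + 0.08Q → Q* = 1620.4819, P* = 221.6386.
At the floor P = 222.5, quantity demanded = (226.5 − 222.5)/0.003 = 1333.3333.
Sellers' marginal cost at Q' = 1333.3333: 92 + 0.08·1333.3333 = 198.6667.
ΔQ = 1620.4819 − 1333.3333 = 287.1486; wedge = 222.5 − 198.6667 = 23.8333.
Welfare loss = ½ × 287.1486 × 23.8333 = 3421.85.

3421.85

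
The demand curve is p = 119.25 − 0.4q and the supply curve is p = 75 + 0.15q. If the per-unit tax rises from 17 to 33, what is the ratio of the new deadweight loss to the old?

3.768

Competitive equilibrium: 119.25 − 0.4q = 75 + 0.15q → q* = 80.4545, p* = 87.0682.
For a per-unit tax t: Δq = t/0.55, so DWL = ½·t·(t/0.55) = t²/1.1.
At t = 17: DWL = 262.727. At t = 33: DWL = 990.
Ratio = (33/17)² = 3.768.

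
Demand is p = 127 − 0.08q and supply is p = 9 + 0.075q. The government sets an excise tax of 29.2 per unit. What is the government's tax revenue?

Competitive equilibrium: 127 − 0.08q = 9 + 0.075q → q* = 761.2903, p* = 66.0968.
With the tax, the buyer price exceeds the seller price by 29.2: (127 − 0.08q) − (9 + 0.075q) = 29.2 → q' = 572.9032.
Tax revenue = 29.2 × 572.9032 = 16728.77.

16728.77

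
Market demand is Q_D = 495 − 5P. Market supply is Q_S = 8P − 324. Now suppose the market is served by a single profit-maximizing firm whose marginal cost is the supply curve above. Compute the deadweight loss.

In inverse form: demand P = 99 − 0.2Q, supply P = 40.5 + 0.125Q.
Competitive equilibrium: 99 − 0.2Q = 40.5 + 0.125Q → Q* = 180, P* = 63.
Marginal revenue: MR = 99 − 0.4Q. Set MR = MC: 99 − 0.4Q = 40.5 + 0.125Q → Q_m = 111.4286.
Price P_m = 99 − 0.2·111.4286 = 76.7143; MC(Q_m) = 40.5 + 0.125·111.4286 = 54.4286.
Competitive Q* = 180, so ΔQ = 68.5714; wedge = 76.7143 − 54.4286 = 22.2857.
DWL = ½ × 68.5714 × 22.2857 = 764.08.

764.08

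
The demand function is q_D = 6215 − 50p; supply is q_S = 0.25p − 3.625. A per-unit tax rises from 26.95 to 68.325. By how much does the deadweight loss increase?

490.30

In inverse form: demand p = 124.3 − 0.02q, supply p = 14.5 + 4q.
Competitive equilibrium: 124.3 − 0.02q = 14.5 + 4q → q* = 27.3134, p* = 123.7537.
For a per-unit tax t: Δq = t/4.02, so DWL = ½·t·(t/4.02) = t²/8.04.
At t = 26.95: DWL = 90.336. At t = 68.325: DWL = 580.635.
Increase = 580.635 − 90.336 = 490.30.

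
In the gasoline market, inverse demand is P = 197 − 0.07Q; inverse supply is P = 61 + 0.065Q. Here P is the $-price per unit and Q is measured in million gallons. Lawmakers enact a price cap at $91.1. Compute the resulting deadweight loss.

$19999.96 million

Competitive equilibrium: 197 − 0.07Q = 61 + 0.065Q → Q* = 1007.40741, P* = 126.48148.
At the ceiling P = 91.1, quantity supplied = (91.1 − 61)/0.065 = 463.07692.
Willingness to pay at Q' = 463.07692: 197 − 0.07·463.07692 = 164.58462.
ΔQ = 1007.40741 − 463.07692 = 544.33049; wedge = 164.58462 − 91.1 = 73.48462.
The triangle = ½ × 544.33049 × 73.48462 = $19999.96 million.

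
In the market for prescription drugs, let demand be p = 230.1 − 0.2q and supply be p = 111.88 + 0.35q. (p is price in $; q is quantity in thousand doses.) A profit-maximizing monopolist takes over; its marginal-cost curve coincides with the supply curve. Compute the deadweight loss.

Competitive equilibrium: 230.1 − 0.2q = 111.88 + 0.35q → q* = 214.9455, p* = 187.1109.
Marginal revenue: MR = 230.1 − 0.4q. Set MR = MC: 230.1 − 0.4q = 111.88 + 0.35q → q_m = 157.6267.
Price p_m = 230.1 − 0.2·157.6267 = 198.5747; MC(q_m) = 111.88 + 0.35·157.6267 = 167.0493.
Competitive q* = 214.9455, so Δq = 57.3188; wedge = 198.5747 − 167.0493 = 31.5254.
DWL = ½ × 57.3188 × 31.5254 = $903.50 thousand.

$903.50 thousand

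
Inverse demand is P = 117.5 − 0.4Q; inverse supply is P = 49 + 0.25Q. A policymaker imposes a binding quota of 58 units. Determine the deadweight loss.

729.72

Competitive equilibrium: 117.5 − 0.4Q = 49 + 0.25Q → Q* = 105.3846, P* = 75.3462.
At Q = 58: demand price = 117.5 − 0.4·58 = 94.3; supply price = 49 + 0.25·58 = 63.5.
ΔQ = 105.3846 − 58 = 47.3846; wedge = 94.3 − 63.5 = 30.8.
Deadweight loss = ½ × 47.3846 × 30.8 = 729.72.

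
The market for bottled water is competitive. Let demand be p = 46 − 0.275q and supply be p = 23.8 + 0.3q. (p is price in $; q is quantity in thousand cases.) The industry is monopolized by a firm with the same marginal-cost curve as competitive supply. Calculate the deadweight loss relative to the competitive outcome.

$44.86 thousand

Competitive equilibrium: 46 − 0.275q = 23.8 + 0.3q → q* = 38.6087, p* = 35.3826.
Marginal revenue: MR = 46 − 0.55q. Set MR = MC: 46 − 0.55q = 23.8 + 0.3q → q_m = 26.1176.
Price p_m = 46 − 0.275·26.1176 = 38.8177; MC(q_m) = 23.8 + 0.3·26.1176 = 31.6353.
Competitive q* = 38.6087, so Δq = 12.4911; wedge = 38.8177 − 31.6353 = 7.1824.
Deadweight loss = ½ × 12.4911 × 7.1824 = $44.86 thousand.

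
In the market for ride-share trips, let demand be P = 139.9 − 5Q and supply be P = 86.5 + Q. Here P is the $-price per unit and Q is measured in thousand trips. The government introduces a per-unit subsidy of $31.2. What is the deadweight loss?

Competitive equilibrium: 139.9 − 5Q = 86.5 + Q → Q* = 8.9, P* = 95.4.
The subsidy lowers effective supply by 31.2: P = 55.3 + Q.
New quantity: 139.9 − 5Q = 55.3 + Q → Q' = 14.1.
Overproduction ΔQ = 14.1 − 8.9 = 5.2; wedge = subsidy = 31.2.
Deadweight loss = ½ × 5.2 × 31.2 = $81.12 thousand.

$81.12 thousand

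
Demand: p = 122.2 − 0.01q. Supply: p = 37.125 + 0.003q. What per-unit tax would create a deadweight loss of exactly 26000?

Competitive equilibrium: 122.2 − 0.01q = 37.125 + 0.003q → q* = 6544.2308, p* = 56.7577.
A tax t gives Δq = t/0.013 and wedge t, so DWL = t²/0.026.
t²/0.026 = 26000 → t² = 676 → t = 26.

26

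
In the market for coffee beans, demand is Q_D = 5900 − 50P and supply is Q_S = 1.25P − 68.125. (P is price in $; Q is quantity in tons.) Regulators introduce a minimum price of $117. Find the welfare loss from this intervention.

In inverse form: demand P = 118 − 0.02Q, supply P = 54.5 + 0.8Q.
Competitive equilibrium: 118 − 0.02Q = 54.5 + 0.8Q → Q* = 77.439, P* = 116.4512.
At the floor P = 117, quantity demanded = (118 − 117)/0.02 = 50.
Sellers' marginal cost at Q' = 50: 54.5 + 0.8·50 = 94.5.
ΔQ = 77.439 − 50 = 27.439; wedge = 117 − 94.5 = 22.5.
Welfare loss = ½ × 27.439 × 22.5 = $308.69.

$308.69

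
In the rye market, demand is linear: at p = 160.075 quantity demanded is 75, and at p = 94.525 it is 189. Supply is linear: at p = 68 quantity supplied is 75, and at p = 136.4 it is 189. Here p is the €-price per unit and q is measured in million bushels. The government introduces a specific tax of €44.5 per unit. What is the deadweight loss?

Demand slope = (94.525 − 160.075)/(189 − 75) = −0.575, so p = 203.2 − 0.575q.
Supply slope = (136.4 − 68)/(189 − 75) = 0.6, so p = 23 + 0.6q.
Competitive equilibrium: 203.2 − 0.575q = 23 + 0.6q → q* = 153.3617, p* = 115.017.
With the tax, the buyer price exceeds the seller price by 44.5: (203.2 − 0.575q) − (23 + 0.6q) = 44.5 → q' = 115.4894.
Δq = 153.3617 − 115.4894 = 37.8723; the wedge equals the tax, 44.5.
The triangle = ½ × 37.8723 × 44.5 = €842.66 million.

€842.66 million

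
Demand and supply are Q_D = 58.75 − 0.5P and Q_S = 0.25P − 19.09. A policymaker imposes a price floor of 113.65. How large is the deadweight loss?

72.96

In inverse form: demand P = 117.5 − 2Q, supply P = 76.36 + 4Q.
Competitive equilibrium: 117.5 − 2Q = 76.36 + 4Q → Q* = 6.8567, P* = 103.7867.
At the floor P = 113.65, quantity demanded = (117.5 − 113.65)/2 = 1.925.
Sellers' marginal cost at Q' = 1.925: 76.36 + 4·1.925 = 84.06.
ΔQ = 6.8567 − 1.925 = 4.9317; wedge = 113.65 − 84.06 = 29.59.
Deadweight loss = ½ × 4.9317 × 29.59 = 72.96.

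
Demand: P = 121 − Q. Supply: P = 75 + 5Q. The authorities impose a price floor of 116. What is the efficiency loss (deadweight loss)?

Competitive equilibrium: 121 − Q = 75 + 5Q → Q* = 7.6667, P* = 113.3333.
At the floor P = 116, quantity demanded = (121 − 116)/1 = 5.
Sellers' marginal cost at Q' = 5: 75 + 5·5 = 100.
ΔQ = 7.6667 − 5 = 2.6667; wedge = 116 − 100 = 16.
DWL = ½ × 2.6667 × 16 = 21.33.

21.33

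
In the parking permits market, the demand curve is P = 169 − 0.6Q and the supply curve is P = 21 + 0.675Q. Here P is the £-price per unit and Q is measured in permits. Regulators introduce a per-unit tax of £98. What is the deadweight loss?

£3766.27

Competitive equilibrium: 169 − 0.6Q = 21 + 0.675Q → Q* = 116.0784, P* = 99.3529.
With the tax, the buyer price exceeds the seller price by 98: (169 − 0.6Q) − (21 + 0.675Q) = 98 → Q' = 39.2157.
ΔQ = 116.0784 − 39.2157 = 76.8627; the wedge equals the tax, 98.
DWL = ½ × 76.8627 × 98 = £3766.27.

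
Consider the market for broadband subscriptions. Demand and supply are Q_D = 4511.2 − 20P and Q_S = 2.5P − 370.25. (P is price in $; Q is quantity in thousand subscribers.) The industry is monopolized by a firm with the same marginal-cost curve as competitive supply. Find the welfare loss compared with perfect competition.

$66.67 thousand

In inverse form: demand P = 225.56 − 0.05Q, supply P = 148.1 + 0.4Q.
Competitive equilibrium: 225.56 − 0.05Q = 148.1 + 0.4Q → Q* = 172.1333, P* = 216.9533.
Marginal revenue: MR = 225.56 − 0.1Q. Set MR = MC: 225.56 − 0.1Q = 148.1 + 0.4Q → Q_m = 154.92.
Price P_m = 225.56 − 0.05·154.92 = 217.814; MC(Q_m) = 148.1 + 0.4·154.92 = 210.068.
Competitive Q* = 172.1333, so ΔQ = 17.2133; wedge = 217.814 − 210.068 = 7.746.
Deadweight loss = ½ × 17.2133 × 7.746 = $66.67 thousand.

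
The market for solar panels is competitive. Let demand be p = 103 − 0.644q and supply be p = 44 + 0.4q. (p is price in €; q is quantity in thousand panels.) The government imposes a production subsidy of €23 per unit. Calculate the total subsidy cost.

€1806.51 thousand

Competitive equilibrium: 103 − 0.644q = 44 + 0.4q → q* = 56.5134, p* = 66.6054.
The subsidy lowers effective supply by 23: p = 21 + 0.4q.
New quantity: 103 − 0.644q = 21 + 0.4q → q' = 78.5441.
Total subsidy cost = 23 × 78.5441 = €1806.51 thousand.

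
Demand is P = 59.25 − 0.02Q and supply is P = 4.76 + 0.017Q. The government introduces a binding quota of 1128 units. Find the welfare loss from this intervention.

Competitive equilibrium: 59.25 − 0.02Q = 4.76 + 0.017Q → Q* = 1472.7027, P* = 29.7959.
At Q = 1128: demand price = 59.25 − 0.02·1128 = 36.69; supply price = 4.76 + 0.017·1128 = 23.936.
ΔQ = 1472.7027 − 1128 = 344.7027; wedge = 36.69 − 23.936 = 12.754.
Welfare loss = ½ × 344.7027 × 12.754 = 2198.17.

2198.17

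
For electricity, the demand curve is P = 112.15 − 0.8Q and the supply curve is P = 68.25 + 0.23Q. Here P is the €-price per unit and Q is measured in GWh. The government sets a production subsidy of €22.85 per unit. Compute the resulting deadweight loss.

Competitive equilibrium: 112.15 − 0.8Q = 68.25 + 0.23Q → Q* = 42.6214, P* = 78.0529.
The subsidy lowers effective supply by 22.85: P = 45.4 + 0.23Q.
New quantity: 112.15 − 0.8Q = 45.4 + 0.23Q → Q' = 64.8058.
Overproduction ΔQ = 64.8058 − 42.6214 = 22.1844; wedge = subsidy = 22.85.
The triangle = ½ × 22.1844 × 22.85 = €253.46.

€253.46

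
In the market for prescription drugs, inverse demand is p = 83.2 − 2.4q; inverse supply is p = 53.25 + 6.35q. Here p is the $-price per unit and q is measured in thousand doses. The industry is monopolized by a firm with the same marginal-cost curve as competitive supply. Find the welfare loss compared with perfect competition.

Competitive equilibrium: 83.2 − 2.4q = 53.25 + 6.35q → q* = 3.4229, p* = 74.9851.
Marginal revenue: MR = 83.2 − 4.8q. Set MR = MC: 83.2 − 4.8q = 53.25 + 6.35q → q_m = 2.6861.
Price p_m = 83.2 − 2.4·2.6861 = 76.7534; MC(q_m) = 53.25 + 6.35·2.6861 = 70.3067.
Competitive q* = 3.4229, so Δq = 0.7368; wedge = 76.7534 − 70.3067 = 6.4467.
The triangle = ½ × 0.7368 × 6.4467 = $2.37 thousand.

$2.37 thousand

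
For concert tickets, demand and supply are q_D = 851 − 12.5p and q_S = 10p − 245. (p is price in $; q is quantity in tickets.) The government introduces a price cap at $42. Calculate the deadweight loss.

$405.35

In inverse form: demand p = 68.08 − 0.08q, supply p = 24.5 + 0.1q.
Competitive equilibrium: 68.08 − 0.08q = 24.5 + 0.1q → q* = 242.1111, p* = 48.7111.
At the ceiling p = 42, quantity supplied = (42 − 24.5)/0.1 = 175.
Willingness to pay at q' = 175: 68.08 − 0.08·175 = 54.08.
Δq = 242.1111 − 175 = 67.1111; wedge = 54.08 − 42 = 12.08.
DWL = ½ × 67.1111 × 12.08 = $405.35.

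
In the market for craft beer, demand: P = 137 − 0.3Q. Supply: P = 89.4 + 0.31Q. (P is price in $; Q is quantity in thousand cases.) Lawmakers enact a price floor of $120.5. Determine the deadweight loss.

$161.81 thousand

Competitive equilibrium: 137 − 0.3Q = 89.4 + 0.31Q → Q* = 78.0328, P* = 113.5902.
At the floor P = 120.5, quantity demanded = (137 − 120.5)/0.3 = 55.
Sellers' marginal cost at Q' = 55: 89.4 + 0.31·55 = 106.45.
ΔQ = 78.0328 − 55 = 23.0328; wedge = 120.5 − 106.45 = 14.05.
The triangle = ½ × 23.0328 × 14.05 = $161.81 thousand.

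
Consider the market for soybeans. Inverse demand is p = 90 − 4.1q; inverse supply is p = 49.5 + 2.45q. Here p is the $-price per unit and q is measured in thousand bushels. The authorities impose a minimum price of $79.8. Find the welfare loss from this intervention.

Competitive equilibrium: 90 − 4.1q = 49.5 + 2.45q → q* = 6.1832, p* = 64.6489.
At the floor p = 79.8, quantity demanded = (90 − 79.8)/4.1 = 2.4878.
Sellers' marginal cost at q' = 2.4878: 49.5 + 2.45·2.4878 = 55.5951.
Δq = 6.1832 − 2.4878 = 3.6954; wedge = 79.8 − 55.5951 = 24.2049.
Deadweight loss = ½ × 3.6954 × 24.2049 = $44.72 thousand.

$44.72 thousand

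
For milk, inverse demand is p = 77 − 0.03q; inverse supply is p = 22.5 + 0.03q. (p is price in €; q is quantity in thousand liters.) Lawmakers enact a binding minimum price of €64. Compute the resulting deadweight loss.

€6768.75 thousand

Competitive equilibrium: 77 − 0.03q = 22.5 + 0.03q → q* = 908.3333, p* = 49.75.
At the floor p = 64, quantity demanded = (77 − 64)/0.03 = 433.3333.
Sellers' marginal cost at q' = 433.3333: 22.5 + 0.03·433.3333 = 35.5.
Δq = 908.3333 − 433.3333 = 475; wedge = 64 − 35.5 = 28.5.
The triangle = ½ × 475 × 28.5 = €6768.75 thousand.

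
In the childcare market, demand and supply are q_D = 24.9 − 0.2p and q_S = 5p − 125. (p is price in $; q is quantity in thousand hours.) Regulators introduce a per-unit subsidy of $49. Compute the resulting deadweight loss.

In inverse form: demand p = 124.5 − 5q, supply p = 25 + 0.2q.
Competitive equilibrium: 124.5 − 5q = 25 + 0.2q → q* = 19.1346, p* = 28.8269.
The subsidy lowers effective supply by 49: p = 0.2q − 24.
New quantity: 124.5 − 5q = 0.2q − 24 → q' = 28.5577.
Overproduction Δq = 28.5577 − 19.1346 = 9.4231; wedge = subsidy = 49.
Welfare loss = ½ × 9.4231 × 49 = $230.87 thousand.

$230.87 thousand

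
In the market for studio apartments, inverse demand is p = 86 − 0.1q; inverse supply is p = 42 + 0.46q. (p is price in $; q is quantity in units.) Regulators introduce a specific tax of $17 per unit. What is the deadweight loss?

$258.04

Competitive equilibrium: 86 − 0.1q = 42 + 0.46q → q* = 78.5714, p* = 78.1429.
With the tax, the buyer price exceeds the seller price by 17: (86 − 0.1q) − (42 + 0.46q) = 17 → q' = 48.2143.
Δq = 78.5714 − 48.2143 = 30.3571; the wedge equals the tax, 17.
Welfare loss = ½ × 30.3571 × 17 = $258.04.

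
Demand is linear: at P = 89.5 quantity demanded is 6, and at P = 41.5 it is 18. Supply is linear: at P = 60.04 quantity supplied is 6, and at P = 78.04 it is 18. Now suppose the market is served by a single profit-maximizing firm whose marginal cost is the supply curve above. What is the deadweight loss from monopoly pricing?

Demand slope = (41.5 − 89.5)/(18 − 6) = −4, so P = 113.5 − 4Q.
Supply slope = (78.04 − 60.04)/(18 − 6) = 1.5, so P = 51.04 + 1.5Q.
Competitive equilibrium: 113.5 − 4Q = 51.04 + 1.5Q → Q* = 11.3564, P* = 68.0745.
Marginal revenue: MR = 113.5 − 8Q. Set MR = MC: 113.5 − 8Q = 51.04 + 1.5Q → Q_m = 6.5747.
Price P_m = 113.5 − 4·6.5747 = 87.2012; MC(Q_m) = 51.04 + 1.5·6.5747 = 60.9021.
Competitive Q* = 11.3564, so ΔQ = 4.7817; wedge = 87.2012 − 60.9021 = 26.2991.
DWL = ½ × 4.7817 × 26.2991 = 62.88.

62.88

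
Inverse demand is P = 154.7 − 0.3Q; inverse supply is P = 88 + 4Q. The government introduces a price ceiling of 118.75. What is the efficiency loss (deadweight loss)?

Competitive equilibrium: 154.7 − 0.3Q = 88 + 4Q → Q* = 15.5116, P* = 150.0465.
At the ceiling P = 118.75, quantity supplied = (118.75 − 88)/4 = 7.6875.
Willingness to pay at Q' = 7.6875: 154.7 − 0.3·7.6875 = 152.3938.
ΔQ = 15.5116 − 7.6875 = 7.8241; wedge = 152.3938 − 118.75 = 33.6438.
Deadweight loss = ½ × 7.8241 × 33.6438 = 131.62.

131.62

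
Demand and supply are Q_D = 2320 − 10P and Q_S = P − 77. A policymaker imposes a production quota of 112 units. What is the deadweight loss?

459.65

In inverse form: demand P = 232 − 0.1Q, supply P = 77 + Q.
Competitive equilibrium: 232 − 0.1Q = 77 + Q → Q* = 140.9091, P* = 217.9091.
At Q = 112: demand price = 232 − 0.1·112 = 220.8; supply price = 77 + 1·112 = 189.
ΔQ = 140.9091 − 112 = 28.9091; wedge = 220.8 − 189 = 31.8.
Deadweight loss = ½ × 28.9091 × 31.8 = 459.65.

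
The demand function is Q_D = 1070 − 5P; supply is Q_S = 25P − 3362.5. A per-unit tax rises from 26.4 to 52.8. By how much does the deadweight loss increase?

4356

In inverse form: demand P = 214 − 0.2Q, supply P = 134.5 + 0.04Q.
Competitive equilibrium: 214 − 0.2Q = 134.5 + 0.04Q → Q* = 331.25, P* = 147.75.
For a per-unit tax t: ΔQ = t/0.24, so DWL = ½·t·(t/0.24) = t²/0.48.
At t = 26.4: DWL = 1452. At t = 52.8: DWL = 5808.
Increase = 5808 − 1452 = 4356.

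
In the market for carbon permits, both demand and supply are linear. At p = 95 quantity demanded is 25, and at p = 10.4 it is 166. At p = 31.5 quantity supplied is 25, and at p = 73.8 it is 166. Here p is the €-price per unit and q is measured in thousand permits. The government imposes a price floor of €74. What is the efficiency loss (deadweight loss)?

Demand slope = (10.4 − 95)/(166 − 25) = −0.6, so p = 110 − 0.6q.
Supply slope = (73.8 − 31.5)/(166 − 25) = 0.3, so p = 24 + 0.3q.
Competitive equilibrium: 110 − 0.6q = 24 + 0.3q → q* = 95.5556, p* = 52.6667.
At the floor p = 74, quantity demanded = (110 − 74)/0.6 = 60.
Sellers' marginal cost at q' = 60: 24 + 0.3·60 = 42.
Δq = 95.5556 − 60 = 35.5556; wedge = 74 − 42 = 32.
The triangle = ½ × 35.5556 × 32 = €568.89 thousand.

€568.89 thousand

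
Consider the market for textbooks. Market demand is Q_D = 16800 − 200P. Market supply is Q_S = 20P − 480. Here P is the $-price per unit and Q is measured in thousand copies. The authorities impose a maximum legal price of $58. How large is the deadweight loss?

$4643.27 thousand

In inverse form: demand P = 84 − 0.005Q, supply P = 24 + 0.05Q.
Competitive equilibrium: 84 − 0.005Q = 24 + 0.05Q → Q* = 1090.9091, P* = 78.5455.
At the ceiling P = 58, quantity supplied = (58 − 24)/0.05 = 680.
Willingness to pay at Q' = 680: 84 − 0.005·680 = 80.6.
ΔQ = 1090.9091 − 680 = 410.9091; wedge = 80.6 − 58 = 22.6.
Deadweight loss = ½ × 410.9091 × 22.6 = $4643.27 thousand.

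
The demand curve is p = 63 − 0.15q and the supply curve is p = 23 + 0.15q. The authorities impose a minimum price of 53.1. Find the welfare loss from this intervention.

680.07

Competitive equilibrium: 63 − 0.15q = 23 + 0.15q → q* = 133.3333, p* = 43.
At the floor p = 53.1, quantity demanded = (63 − 53.1)/0.15 = 66.
Sellers' marginal cost at q' = 66: 23 + 0.15·66 = 32.9.
Δq = 133.3333 − 66 = 67.3333; wedge = 53.1 − 32.9 = 20.2.
Welfare loss = ½ × 67.3333 × 20.2 = 680.07.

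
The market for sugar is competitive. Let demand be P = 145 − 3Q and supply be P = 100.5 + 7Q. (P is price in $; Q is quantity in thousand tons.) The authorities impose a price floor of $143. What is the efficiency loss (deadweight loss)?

$71.57 thousand

Competitive equilibrium: 145 − 3Q = 100.5 + 7Q → Q* = 4.45, P* = 131.65.
At the floor P = 143, quantity demanded = (145 − 143)/3 = 0.6667.
Sellers' marginal cost at Q' = 0.6667: 100.5 + 7·0.6667 = 105.1669.
ΔQ = 4.45 − 0.6667 = 3.7833; wedge = 143 − 105.1669 = 37.8331.
Deadweight loss = ½ × 3.7833 × 37.8331 = $71.57 thousand.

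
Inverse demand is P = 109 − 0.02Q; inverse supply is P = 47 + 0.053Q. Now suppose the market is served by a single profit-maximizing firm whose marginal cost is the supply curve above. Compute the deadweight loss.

1217.66

Competitive equilibrium: 109 − 0.02Q = 47 + 0.053Q → Q* = 849.3151, P* = 92.0137.
Marginal revenue: MR = 109 − 0.04Q. Set MR = MC: 109 − 0.04Q = 47 + 0.053Q → Q_m = 666.6667.
Price P_m = 109 − 0.02·666.6667 = 95.6667; MC(Q_m) = 47 + 0.053·666.6667 = 82.3333.
Competitive Q* = 849.3151, so ΔQ = 182.6484; wedge = 95.6667 − 82.3333 = 13.3334.
Welfare loss = ½ × 182.6484 × 13.3334 = 1217.66.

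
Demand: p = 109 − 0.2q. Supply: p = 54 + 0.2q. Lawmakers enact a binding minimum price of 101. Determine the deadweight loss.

1901.25

Competitive equilibrium: 109 − 0.2q = 54 + 0.2q → q* = 137.5, p* = 81.5.
At the floor p = 101, quantity demanded = (109 − 101)/0.2 = 40.
Sellers' marginal cost at q' = 40: 54 + 0.2·40 = 62.
Δq = 137.5 − 40 = 97.5; wedge = 101 − 62 = 39.
Deadweight loss = ½ × 97.5 × 39 = 1901.25.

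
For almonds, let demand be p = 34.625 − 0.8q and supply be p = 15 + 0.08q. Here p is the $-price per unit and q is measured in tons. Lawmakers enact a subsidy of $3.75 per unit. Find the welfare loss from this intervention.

Competitive equilibrium: 34.625 − 0.8q = 15 + 0.08q → q* = 22.3011, p* = 16.7841.
The subsidy lowers effective supply by 3.75: p = 11.25 + 0.08q.
New quantity: 34.625 − 0.8q = 11.25 + 0.08q → q' = 26.5625.
Overproduction Δq = 26.5625 − 22.3011 = 4.2614; wedge = subsidy = 3.75.
Deadweight loss = ½ × 4.2614 × 3.75 = $7.99.

$7.99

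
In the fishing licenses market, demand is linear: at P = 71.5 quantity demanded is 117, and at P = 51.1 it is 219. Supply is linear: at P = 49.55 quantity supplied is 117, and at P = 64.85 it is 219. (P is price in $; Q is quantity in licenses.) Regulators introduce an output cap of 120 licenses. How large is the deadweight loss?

Demand slope = (51.1 − 71.5)/(219 − 117) = −0.2, so P = 94.9 − 0.2Q.
Supply slope = (64.85 − 49.55)/(219 − 117) = 0.15, so P = 32 + 0.15Q.
Competitive equilibrium: 94.9 − 0.2Q = 32 + 0.15Q → Q* = 179.7143, P* = 58.9571.
At Q = 120: demand price = 94.9 − 0.2·120 = 70.9; supply price = 32 + 0.15·120 = 50.
ΔQ = 179.7143 − 120 = 59.7143; wedge = 70.9 − 50 = 20.9.
DWL = ½ × 59.7143 × 20.9 = $624.01.

$624.01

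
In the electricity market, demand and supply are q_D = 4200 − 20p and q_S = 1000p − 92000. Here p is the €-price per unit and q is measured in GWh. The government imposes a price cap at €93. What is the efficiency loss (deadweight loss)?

In inverse form: demand p = 210 − 0.05q, supply p = 92 + 0.001q.
Competitive equilibrium: 210 − 0.05q = 92 + 0.001q → q* = 2313.7255, p* = 94.3137.
At the ceiling p = 93, quantity supplied = (93 − 92)/0.001 = 1000.
Willingness to pay at q' = 1000: 210 − 0.05·1000 = 160.
Δq = 2313.7255 − 1000 = 1313.7255; wedge = 160 − 93 = 67.
DWL = ½ × 1313.7255 × 67 = €44009.80.

€44009.80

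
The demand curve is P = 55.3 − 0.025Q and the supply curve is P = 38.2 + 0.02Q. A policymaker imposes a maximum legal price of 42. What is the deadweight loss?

Competitive equilibrium: 55.3 − 0.025Q = 38.2 + 0.02Q → Q* = 380, P* = 45.8.
At the ceiling P = 42, quantity supplied = (42 − 38.2)/0.02 = 190.
Willingness to pay at Q' = 190: 55.3 − 0.025·190 = 50.55.
ΔQ = 380 − 190 = 190; wedge = 50.55 − 42 = 8.55.
DWL = ½ × 190 × 8.55 = 812.25.

812.25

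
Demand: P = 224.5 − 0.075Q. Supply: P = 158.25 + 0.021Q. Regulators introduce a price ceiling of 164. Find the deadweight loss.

Competitive equilibrium: 224.5 − 0.075Q = 158.25 + 0.021Q → Q* = 690.1042, P* = 172.7422.
At the ceiling P = 164, quantity supplied = (164 − 158.25)/0.021 = 273.8095.
Willingness to pay at Q' = 273.8095: 224.5 − 0.075·273.8095 = 203.9643.
ΔQ = 690.1042 − 273.8095 = 416.2947; wedge = 203.9643 − 164 = 39.9643.
The triangle = ½ × 416.2947 × 39.9643 = 8318.46.

8318.46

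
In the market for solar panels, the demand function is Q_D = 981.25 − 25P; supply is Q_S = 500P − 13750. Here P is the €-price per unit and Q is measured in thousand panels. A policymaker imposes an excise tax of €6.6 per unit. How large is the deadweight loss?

€518.57 thousand

In inverse form: demand P = 39.25 − 0.04Q, supply P = 27.5 + 0.002Q.
Competitive equilibrium: 39.25 − 0.04Q = 27.5 + 0.002Q → Q* = 279.7619, P* = 28.0595.
With the tax, the buyer price exceeds the seller price by 6.6: (39.25 − 0.04Q) − (27.5 + 0.002Q) = 6.6 → Q' = 122.619.
ΔQ = 279.7619 − 122.619 = 157.1429; the wedge equals the tax, 6.6.
DWL = ½ × 157.1429 × 6.6 = €518.57 thousand.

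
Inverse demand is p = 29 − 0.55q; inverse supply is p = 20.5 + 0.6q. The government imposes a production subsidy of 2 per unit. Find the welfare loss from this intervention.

1.74

Competitive equilibrium: 29 − 0.55q = 20.5 + 0.6q → q* = 7.3913, p* = 24.9348.
The subsidy lowers effective supply by 2: p = 18.5 + 0.6q.
New quantity: 29 − 0.55q = 18.5 + 0.6q → q' = 9.1304.
Overproduction Δq = 9.1304 − 7.3913 = 1.7391; wedge = subsidy = 2.
Welfare loss = ½ × 1.7391 × 2 = 1.74.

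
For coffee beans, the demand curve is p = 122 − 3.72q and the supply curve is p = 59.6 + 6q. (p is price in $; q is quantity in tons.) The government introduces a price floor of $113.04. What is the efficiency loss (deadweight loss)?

$78.19

Competitive equilibrium: 122 − 3.72q = 59.6 + 6q → q* = 6.41975, p* = 98.11852.
At the floor p = 113.04, quantity demanded = (122 − 113.04)/3.72 = 2.4086.
Sellers' marginal cost at q' = 2.4086: 59.6 + 6·2.4086 = 74.0516.
Δq = 6.41975 − 2.4086 = 4.01115; wedge = 113.04 − 74.0516 = 38.9884.
The triangle = ½ × 4.01115 × 38.9884 = $78.19.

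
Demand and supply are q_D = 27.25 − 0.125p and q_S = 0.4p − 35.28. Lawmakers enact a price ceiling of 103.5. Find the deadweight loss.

In inverse form: demand p = 218 − 8q, supply p = 88.2 + 2.5q.
Competitive equilibrium: 218 − 8q = 88.2 + 2.5q → q* = 12.3619, p* = 119.1048.
At the ceiling p = 103.5, quantity supplied = (103.5 − 88.2)/2.5 = 6.12.
Willingness to pay at q' = 6.12: 218 − 8·6.12 = 169.04.
Δq = 12.3619 − 6.12 = 6.2419; wedge = 169.04 − 103.5 = 65.54.
DWL = ½ × 6.2419 × 65.54 = 204.55.

204.55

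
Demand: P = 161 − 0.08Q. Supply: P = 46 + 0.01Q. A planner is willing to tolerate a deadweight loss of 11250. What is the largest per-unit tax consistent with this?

Competitive equilibrium: 161 − 0.08Q = 46 + 0.01Q → Q* = 1277.7778, P* = 58.7778.
A tax t gives ΔQ = t/0.09 and wedge t, so DWL = t²/0.18.
t²/0.18 = 11250 → t² = 2025 → t = 45.

45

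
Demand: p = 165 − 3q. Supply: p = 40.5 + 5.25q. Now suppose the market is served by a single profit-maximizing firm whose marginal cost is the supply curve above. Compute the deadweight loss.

66.80

Competitive equilibrium: 165 − 3q = 40.5 + 5.25q → q* = 15.0909, p* = 119.7273.
Marginal revenue: MR = 165 − 6q. Set MR = MC: 165 − 6q = 40.5 + 5.25q → q_m = 11.0667.
Price p_m = 165 − 3·11.0667 = 131.7999; MC(q_m) = 40.5 + 5.25·11.0667 = 98.6002.
Competitive q* = 15.0909, so Δq = 4.0242; wedge = 131.7999 − 98.6002 = 33.1997.
DWL = ½ × 4.0242 × 33.1997 = 66.80.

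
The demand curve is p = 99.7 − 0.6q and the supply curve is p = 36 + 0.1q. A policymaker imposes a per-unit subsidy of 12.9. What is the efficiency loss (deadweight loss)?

118.86

Competitive equilibrium: 99.7 − 0.6q = 36 + 0.1q → q* = 91, p* = 45.1.
The subsidy lowers effective supply by 12.9: p = 23.1 + 0.1q.
New quantity: 99.7 − 0.6q = 23.1 + 0.1q → q' = 109.4286.
Overproduction Δq = 109.4286 − 91 = 18.4286; wedge = subsidy = 12.9.
DWL = ½ × 18.4286 × 12.9 = 118.86.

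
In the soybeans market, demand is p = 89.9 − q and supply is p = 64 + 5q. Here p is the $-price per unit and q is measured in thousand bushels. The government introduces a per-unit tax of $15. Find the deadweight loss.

$18.75 thousand

Competitive equilibrium: 89.9 − q = 64 + 5q → q* = 4.3167, p* = 85.5833.
With the tax, the buyer price exceeds the seller price by 15: (89.9 − q) − (64 + 5q) = 15 → q' = 1.8167.
Δq = 4.3167 − 1.8167 = 2.5; the wedge equals the tax, 15.
Welfare loss = ½ × 2.5 × 15 = $18.75 thousand.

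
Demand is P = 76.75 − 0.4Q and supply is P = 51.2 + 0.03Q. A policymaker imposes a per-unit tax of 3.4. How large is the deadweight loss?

13.44

Competitive equilibrium: 76.75 − 0.4Q = 51.2 + 0.03Q → Q* = 59.4186, P* = 52.9826.
With the tax, the buyer price exceeds the seller price by 3.4: (76.75 − 0.4Q) − (51.2 + 0.03Q) = 3.4 → Q' = 51.5116.
ΔQ = 59.4186 − 51.5116 = 7.907; the wedge equals the tax, 3.4.
Welfare loss = ½ × 7.907 × 3.4 = 13.44.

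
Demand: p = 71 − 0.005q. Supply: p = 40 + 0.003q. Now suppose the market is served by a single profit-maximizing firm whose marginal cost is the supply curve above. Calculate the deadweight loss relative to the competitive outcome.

8884.99

Competitive equilibrium: 71 − 0.005q = 40 + 0.003q → q* = 3875, p* = 51.625.
Marginal revenue: MR = 71 − 0.01q. Set MR = MC: 71 − 0.01q = 40 + 0.003q → q_m = 2384.615385.
Price p_m = 71 − 0.005·2384.615385 = 59.076923; MC(q_m) = 40 + 0.003·2384.615385 = 47.153846.
Competitive q* = 3875, so Δq = 1490.384615; wedge = 59.076923 − 47.153846 = 11.923077.
The triangle = ½ × 1490.384615 × 11.923077 = 8884.99.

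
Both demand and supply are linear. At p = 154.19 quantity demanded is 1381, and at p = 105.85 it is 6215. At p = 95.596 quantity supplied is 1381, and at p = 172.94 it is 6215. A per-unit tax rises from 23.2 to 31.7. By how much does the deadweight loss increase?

8974.04

Demand slope = (105.85 − 154.19)/(6215 − 1381) = −0.01, so p = 168 − 0.01q.
Supply slope = (172.94 − 95.596)/(6215 − 1381) = 0.016, so p = 73.5 + 0.016q.
Competitive equilibrium: 168 − 0.01q = 73.5 + 0.016q → q* = 3634.6154, p* = 131.6538.
For a per-unit tax t: Δq = t/0.026, so DWL = ½·t·(t/0.026) = t²/0.052.
At t = 23.2: DWL = 10350.769. At t = 31.7: DWL = 19324.808.
Increase = 19324.808 − 10350.769 = 8974.04.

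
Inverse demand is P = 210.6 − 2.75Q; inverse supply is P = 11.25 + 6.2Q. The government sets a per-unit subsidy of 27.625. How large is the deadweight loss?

Competitive equilibrium: 210.6 − 2.75Q = 11.25 + 6.2Q → Q* = 22.2737, P* = 149.3472.
The subsidy lowers effective supply by 27.625: P = 6.2Q − 16.375.
New quantity: 210.6 − 2.75Q = 6.2Q − 16.375 → Q' = 25.3603.
Overproduction ΔQ = 25.3603 − 22.2737 = 3.0866; wedge = subsidy = 27.625.
The triangle = ½ × 3.0866 × 27.625 = 42.63.

42.63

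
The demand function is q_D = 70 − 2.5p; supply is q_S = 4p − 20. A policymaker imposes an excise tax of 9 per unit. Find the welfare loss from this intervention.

In inverse form: demand p = 28 − 0.4q, supply p = 5 + 0.25q.
Competitive equilibrium: 28 − 0.4q = 5 + 0.25q → q* = 35.3846, p* = 13.8462.
With the tax, the buyer price exceeds the seller price by 9: (28 − 0.4q) − (5 + 0.25q) = 9 → q' = 21.5385.
Δq = 35.3846 − 21.5385 = 13.8461; the wedge equals the tax, 9.
The triangle = ½ × 13.8461 × 9 = 62.31.

62.31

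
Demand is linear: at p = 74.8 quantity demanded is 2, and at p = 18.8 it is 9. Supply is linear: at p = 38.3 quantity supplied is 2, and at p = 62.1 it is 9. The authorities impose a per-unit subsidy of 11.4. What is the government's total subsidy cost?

70.70

Demand slope = (18.8 − 74.8)/(9 − 2) = −8, so p = 90.8 − 8q.
Supply slope = (62.1 − 38.3)/(9 − 2) = 3.4, so p = 31.5 + 3.4q.
Competitive equilibrium: 90.8 − 8q = 31.5 + 3.4q → q* = 5.2018, p* = 49.186.
The subsidy lowers effective supply by 11.4: p = 20.1 + 3.4q.
New quantity: 90.8 − 8q = 20.1 + 3.4q → q' = 6.2018.
Total subsidy cost = 11.4 × 6.2018 = 70.70.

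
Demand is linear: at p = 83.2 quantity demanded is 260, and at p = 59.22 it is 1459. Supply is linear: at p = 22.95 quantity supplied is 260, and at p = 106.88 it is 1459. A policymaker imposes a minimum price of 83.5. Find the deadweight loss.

Demand slope = (59.22 − 83.2)/(1459 − 260) = −0.02, so p = 88.4 − 0.02q.
Supply slope = (106.88 − 22.95)/(1459 − 260) = 0.07, so p = 4.75 + 0.07q.
Competitive equilibrium: 88.4 − 0.02q = 4.75 + 0.07q → q* = 929.4444, p* = 69.8111.
At the floor p = 83.5, quantity demanded = (88.4 − 83.5)/0.02 = 245.
Sellers' marginal cost at q' = 245: 4.75 + 0.07·245 = 21.9.
Δq = 929.4444 − 245 = 684.4444; wedge = 83.5 − 21.9 = 61.6.
The triangle = ½ × 684.4444 × 61.6 = 21080.89.

21080.89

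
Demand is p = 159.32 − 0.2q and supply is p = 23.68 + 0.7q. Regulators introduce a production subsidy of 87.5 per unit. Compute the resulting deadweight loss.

Competitive equilibrium: 159.32 − 0.2q = 23.68 + 0.7q → q* = 150.7111, p* = 129.1778.
The subsidy lowers effective supply by 87.5: p = 0.7q − 63.82.
New quantity: 159.32 − 0.2q = 0.7q − 63.82 → q' = 247.9333.
Overproduction Δq = 247.9333 − 150.7111 = 97.2222; wedge = subsidy = 87.5.
Deadweight loss = ½ × 97.2222 × 87.5 = 4253.47.

4253.47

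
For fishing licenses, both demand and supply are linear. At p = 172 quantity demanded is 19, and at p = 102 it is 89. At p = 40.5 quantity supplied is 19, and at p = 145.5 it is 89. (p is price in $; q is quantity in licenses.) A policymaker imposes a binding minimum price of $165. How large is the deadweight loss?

$2599.20

Demand slope = (102 − 172)/(89 − 19) = −1, so p = 191 − q.
Supply slope = (145.5 − 40.5)/(89 − 19) = 1.5, so p = 12 + 1.5q.
Competitive equilibrium: 191 − q = 12 + 1.5q → q* = 71.6, p* = 119.4.
At the floor p = 165, quantity demanded = (191 − 165)/1 = 26.
Sellers' marginal cost at q' = 26: 12 + 1.5·26 = 51.
Δq = 71.6 − 26 = 45.6; wedge = 165 − 51 = 114.
Welfare loss = ½ × 45.6 × 114 = $2599.20.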